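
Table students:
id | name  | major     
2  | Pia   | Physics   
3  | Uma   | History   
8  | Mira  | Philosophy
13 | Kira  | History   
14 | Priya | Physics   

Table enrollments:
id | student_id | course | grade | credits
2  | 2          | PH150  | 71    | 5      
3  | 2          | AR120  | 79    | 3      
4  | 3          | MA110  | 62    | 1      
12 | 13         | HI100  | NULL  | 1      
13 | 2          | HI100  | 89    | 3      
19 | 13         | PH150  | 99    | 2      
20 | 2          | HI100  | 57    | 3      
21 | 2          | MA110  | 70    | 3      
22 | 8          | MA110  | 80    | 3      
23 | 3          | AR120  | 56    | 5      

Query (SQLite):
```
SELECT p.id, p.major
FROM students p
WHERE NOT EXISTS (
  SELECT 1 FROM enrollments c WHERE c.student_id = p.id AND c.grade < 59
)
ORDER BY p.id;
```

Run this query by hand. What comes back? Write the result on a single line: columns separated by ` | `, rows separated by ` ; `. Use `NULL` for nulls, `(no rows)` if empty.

8 | Philosophy ; 13 | History ; 14 | Physics

For each students row, check whether any enrollments with matching student_id has grade < 59.
Keep rows where that is false.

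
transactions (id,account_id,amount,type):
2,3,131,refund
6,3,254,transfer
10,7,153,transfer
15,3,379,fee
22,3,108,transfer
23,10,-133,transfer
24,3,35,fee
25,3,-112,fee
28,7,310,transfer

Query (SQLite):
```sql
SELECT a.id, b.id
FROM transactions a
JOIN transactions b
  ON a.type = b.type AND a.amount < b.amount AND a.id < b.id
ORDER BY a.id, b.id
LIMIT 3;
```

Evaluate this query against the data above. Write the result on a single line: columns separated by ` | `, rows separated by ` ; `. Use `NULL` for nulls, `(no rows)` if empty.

Pairs (a,b) with same type, a.amount < b.amount, a.id < b.id.
type groups: fee:{15,24,25} refund:{2} transfer:{6,10,22,23,28}
Ordered by (a.id, b.id); first 3.

6 | 28 ; 10 | 28 ; 22 | 28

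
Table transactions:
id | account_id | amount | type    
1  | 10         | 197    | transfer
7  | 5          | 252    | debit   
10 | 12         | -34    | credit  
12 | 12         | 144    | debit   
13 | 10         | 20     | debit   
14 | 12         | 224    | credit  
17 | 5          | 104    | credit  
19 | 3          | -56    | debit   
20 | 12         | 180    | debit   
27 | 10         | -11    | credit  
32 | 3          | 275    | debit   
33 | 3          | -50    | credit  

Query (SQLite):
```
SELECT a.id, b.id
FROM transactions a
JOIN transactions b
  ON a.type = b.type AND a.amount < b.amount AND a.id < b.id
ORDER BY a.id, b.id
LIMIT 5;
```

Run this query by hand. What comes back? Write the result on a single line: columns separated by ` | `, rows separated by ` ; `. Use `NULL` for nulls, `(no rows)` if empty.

Pairs (a,b) with same type, a.amount < b.amount, a.id < b.id.
type groups: credit:{10,14,17,27,33} debit:{7,12,13,19,20,32} transfer:{1}
Ordered by (a.id, b.id); first 5.

7 | 32 ; 10 | 14 ; 10 | 17 ; 10 | 27 ; 12 | 20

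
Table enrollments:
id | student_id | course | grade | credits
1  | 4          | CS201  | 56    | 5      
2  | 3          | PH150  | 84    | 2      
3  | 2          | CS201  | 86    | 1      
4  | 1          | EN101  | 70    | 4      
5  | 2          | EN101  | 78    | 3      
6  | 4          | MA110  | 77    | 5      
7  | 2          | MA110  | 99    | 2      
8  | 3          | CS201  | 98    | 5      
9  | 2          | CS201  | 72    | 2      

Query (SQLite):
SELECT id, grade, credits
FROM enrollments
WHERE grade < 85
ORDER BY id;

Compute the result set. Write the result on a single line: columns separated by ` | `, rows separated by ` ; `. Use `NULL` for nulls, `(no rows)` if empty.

grade < 85: ids {1, 2, 4, 5, 6, 9}

1 | 56 | 5 ; 2 | 84 | 2 ; 4 | 70 | 4 ; 5 | 78 | 3 ; 6 | 77 | 5 ; 9 | 72 | 2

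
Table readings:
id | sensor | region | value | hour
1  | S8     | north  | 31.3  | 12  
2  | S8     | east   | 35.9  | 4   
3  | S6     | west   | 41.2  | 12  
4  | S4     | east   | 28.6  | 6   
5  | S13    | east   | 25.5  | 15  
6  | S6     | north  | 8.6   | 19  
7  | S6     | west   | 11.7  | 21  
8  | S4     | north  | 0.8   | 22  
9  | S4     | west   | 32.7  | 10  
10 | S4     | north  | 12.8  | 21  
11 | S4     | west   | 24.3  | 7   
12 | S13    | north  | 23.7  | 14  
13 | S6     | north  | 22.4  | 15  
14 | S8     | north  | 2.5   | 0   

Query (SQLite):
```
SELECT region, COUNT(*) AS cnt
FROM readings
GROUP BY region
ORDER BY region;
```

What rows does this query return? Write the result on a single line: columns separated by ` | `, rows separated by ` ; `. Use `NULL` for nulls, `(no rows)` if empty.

Partition readings by region; compute COUNT(*) within each group.
  east: ids {2, 4, 5} → COUNT(*)=3
  north: ids {1, 6, 8, 10, 12, 13, 14} → COUNT(*)=7
  west: ids {3, 7, 9, 11} → COUNT(*)=4

east | 3 ; north | 7 ; west | 4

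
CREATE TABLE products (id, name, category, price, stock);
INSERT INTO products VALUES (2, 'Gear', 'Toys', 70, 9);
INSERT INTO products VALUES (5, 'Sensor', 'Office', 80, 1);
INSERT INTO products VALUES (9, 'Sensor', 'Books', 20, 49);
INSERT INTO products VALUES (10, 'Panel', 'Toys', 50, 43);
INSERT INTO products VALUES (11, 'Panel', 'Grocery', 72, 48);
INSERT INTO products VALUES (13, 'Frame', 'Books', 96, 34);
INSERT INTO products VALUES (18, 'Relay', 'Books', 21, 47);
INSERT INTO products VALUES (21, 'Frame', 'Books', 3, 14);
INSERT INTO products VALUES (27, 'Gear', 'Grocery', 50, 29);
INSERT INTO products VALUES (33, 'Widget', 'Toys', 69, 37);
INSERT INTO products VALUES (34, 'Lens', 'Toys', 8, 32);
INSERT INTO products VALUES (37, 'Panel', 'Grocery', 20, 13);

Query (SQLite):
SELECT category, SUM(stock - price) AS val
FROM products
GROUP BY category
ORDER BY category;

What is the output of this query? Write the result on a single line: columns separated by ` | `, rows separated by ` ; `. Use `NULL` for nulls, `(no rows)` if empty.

Books | 4 ; Grocery | -52 ; Office | -79 ; Toys | -76

For each row compute stock - price.
Group by category; take SUM of the expression per group.
  Books: ids {9, 13, 18, 21} → SUM(stock - price)=4
  Grocery: ids {11, 27, 37} → SUM(stock - price)=-52
  Office: ids {5} → SUM(stock - price)=-79
  Toys: ids {2, 10, 33, 34} → SUM(stock - price)=-76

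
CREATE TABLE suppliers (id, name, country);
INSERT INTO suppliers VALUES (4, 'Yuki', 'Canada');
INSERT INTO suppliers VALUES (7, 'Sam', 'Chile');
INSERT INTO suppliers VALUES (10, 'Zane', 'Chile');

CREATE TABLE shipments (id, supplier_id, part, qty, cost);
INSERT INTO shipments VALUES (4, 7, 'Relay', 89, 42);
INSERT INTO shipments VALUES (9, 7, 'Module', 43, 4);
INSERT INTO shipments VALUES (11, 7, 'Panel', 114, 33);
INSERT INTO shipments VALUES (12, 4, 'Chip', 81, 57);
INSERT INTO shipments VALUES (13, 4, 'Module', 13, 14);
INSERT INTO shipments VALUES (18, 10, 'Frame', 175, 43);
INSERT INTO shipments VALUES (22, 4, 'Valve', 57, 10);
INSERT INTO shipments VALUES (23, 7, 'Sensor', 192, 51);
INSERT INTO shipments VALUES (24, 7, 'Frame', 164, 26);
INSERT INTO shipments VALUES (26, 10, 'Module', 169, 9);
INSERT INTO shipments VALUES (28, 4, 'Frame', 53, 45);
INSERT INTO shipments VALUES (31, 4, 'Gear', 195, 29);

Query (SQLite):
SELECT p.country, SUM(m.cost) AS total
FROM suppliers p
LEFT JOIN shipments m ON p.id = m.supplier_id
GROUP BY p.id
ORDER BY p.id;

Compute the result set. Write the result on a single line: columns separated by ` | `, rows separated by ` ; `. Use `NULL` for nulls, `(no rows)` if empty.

LEFT JOIN keeps every suppliers row; unmatched ones get NULL for shipments columns.
Group by suppliers.id and compute SUM(m.cost). SUM over an all-NULL group is NULL.
  4: ids {12, 13, 22, 28, 31} → SUM(m.cost)=155
  7: ids {4, 9, 11, 23, 24} → SUM(m.cost)=156
  10: ids {18, 26} → SUM(m.cost)=52

Canada | 155 ; Chile | 156 ; Chile | 52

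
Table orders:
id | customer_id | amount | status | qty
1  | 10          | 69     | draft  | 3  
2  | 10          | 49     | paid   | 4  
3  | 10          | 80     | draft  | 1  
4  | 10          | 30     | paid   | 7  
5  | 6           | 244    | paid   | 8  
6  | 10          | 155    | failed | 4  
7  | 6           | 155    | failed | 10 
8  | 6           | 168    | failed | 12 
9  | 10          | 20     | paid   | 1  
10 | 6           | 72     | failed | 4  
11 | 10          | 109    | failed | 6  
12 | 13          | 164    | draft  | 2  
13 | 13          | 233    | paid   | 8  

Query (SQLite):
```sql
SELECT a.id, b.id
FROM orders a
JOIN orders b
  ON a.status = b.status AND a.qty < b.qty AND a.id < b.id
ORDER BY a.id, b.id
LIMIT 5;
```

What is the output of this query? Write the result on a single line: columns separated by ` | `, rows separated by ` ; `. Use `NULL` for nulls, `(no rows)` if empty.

2 | 4 ; 2 | 5 ; 2 | 13 ; 3 | 12 ; 4 | 5

Pairs (a,b) with same status, a.qty < b.qty, a.id < b.id.
status groups: draft:{1,3,12} failed:{6,7,8,10,11} paid:{2,4,5,9,13}
Ordered by (a.id, b.id); first 5.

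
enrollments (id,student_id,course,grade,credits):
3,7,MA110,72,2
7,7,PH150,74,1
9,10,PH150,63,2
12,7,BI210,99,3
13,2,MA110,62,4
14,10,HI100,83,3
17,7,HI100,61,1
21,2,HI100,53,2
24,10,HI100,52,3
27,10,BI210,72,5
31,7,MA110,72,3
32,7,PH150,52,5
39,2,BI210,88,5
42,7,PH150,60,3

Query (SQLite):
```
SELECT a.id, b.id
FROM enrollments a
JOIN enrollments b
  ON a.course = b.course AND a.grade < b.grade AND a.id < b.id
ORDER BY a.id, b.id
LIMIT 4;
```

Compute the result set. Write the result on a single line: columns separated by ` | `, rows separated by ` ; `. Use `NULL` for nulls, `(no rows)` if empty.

13 | 31 ; 27 | 39 ; 32 | 42

Pairs (a,b) with same course, a.grade < b.grade, a.id < b.id.
course groups: BI210:{12,27,39} HI100:{14,17,21,24} MA110:{3,13,31} PH150:{7,9,32,42}
Ordered by (a.id, b.id); first 4.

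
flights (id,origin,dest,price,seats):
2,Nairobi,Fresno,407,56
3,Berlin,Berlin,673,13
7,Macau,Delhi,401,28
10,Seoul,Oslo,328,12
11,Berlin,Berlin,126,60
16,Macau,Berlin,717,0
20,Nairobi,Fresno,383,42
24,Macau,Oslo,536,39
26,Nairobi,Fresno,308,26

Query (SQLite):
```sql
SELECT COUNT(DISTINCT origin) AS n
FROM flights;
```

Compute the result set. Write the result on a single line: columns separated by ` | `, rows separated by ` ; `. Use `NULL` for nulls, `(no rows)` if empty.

4

Count distinct non-NULL origin values.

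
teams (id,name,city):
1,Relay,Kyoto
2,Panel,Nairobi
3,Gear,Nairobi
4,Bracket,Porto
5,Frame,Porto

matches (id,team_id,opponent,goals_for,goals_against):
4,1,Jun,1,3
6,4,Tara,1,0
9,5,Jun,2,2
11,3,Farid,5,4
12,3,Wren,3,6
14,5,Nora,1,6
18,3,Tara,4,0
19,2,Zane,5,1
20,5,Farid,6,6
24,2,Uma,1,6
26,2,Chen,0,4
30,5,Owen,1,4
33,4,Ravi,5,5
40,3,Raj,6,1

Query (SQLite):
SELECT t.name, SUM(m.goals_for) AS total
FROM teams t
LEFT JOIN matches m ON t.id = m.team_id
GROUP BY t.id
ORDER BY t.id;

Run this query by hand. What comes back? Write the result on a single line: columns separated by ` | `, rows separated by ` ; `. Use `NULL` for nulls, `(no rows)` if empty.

LEFT JOIN keeps every teams row; unmatched ones get NULL for matches columns.
Group by teams.id and compute SUM(m.goals_for). SUM over an all-NULL group is NULL.
  1: ids {4} → SUM(m.goals_for)=1
  2: ids {19, 24, 26} → SUM(m.goals_for)=6
  3: ids {11, 12, 18, 40} → SUM(m.goals_for)=18
  4: ids {6, 33} → SUM(m.goals_for)=6
  5: ids {9, 14, 20, 30} → SUM(m.goals_for)=10

Relay | 1 ; Panel | 6 ; Gear | 18 ; Bracket | 6 ; Frame | 10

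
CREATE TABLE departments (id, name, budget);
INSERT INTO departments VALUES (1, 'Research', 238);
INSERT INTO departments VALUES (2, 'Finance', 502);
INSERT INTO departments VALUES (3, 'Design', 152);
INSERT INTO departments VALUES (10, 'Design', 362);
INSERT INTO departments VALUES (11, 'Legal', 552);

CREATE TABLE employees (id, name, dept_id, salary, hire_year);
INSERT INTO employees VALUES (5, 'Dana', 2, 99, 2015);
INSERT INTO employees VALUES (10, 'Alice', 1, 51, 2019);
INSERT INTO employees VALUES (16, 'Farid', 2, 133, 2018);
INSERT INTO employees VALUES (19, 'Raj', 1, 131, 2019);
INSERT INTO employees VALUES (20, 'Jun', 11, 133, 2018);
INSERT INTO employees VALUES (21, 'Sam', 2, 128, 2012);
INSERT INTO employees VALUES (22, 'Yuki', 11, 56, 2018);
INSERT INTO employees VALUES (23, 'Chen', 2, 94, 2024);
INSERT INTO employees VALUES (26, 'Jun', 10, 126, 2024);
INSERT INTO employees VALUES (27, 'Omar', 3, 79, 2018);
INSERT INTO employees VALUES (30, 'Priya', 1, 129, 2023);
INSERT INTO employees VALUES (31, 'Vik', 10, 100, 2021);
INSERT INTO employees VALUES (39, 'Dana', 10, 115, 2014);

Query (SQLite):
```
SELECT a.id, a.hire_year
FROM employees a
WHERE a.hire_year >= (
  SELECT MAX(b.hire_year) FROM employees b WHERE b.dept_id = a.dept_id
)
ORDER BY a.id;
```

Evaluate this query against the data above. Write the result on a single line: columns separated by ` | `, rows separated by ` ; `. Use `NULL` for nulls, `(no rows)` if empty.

For each employees row a, compute MAX(hire_year) over rows sharing a.dept_id.
Keep row a if a.hire_year >= that per-group MAX.
  dept_id=1: MAX(hire_year) = 2023
  dept_id=2: MAX(hire_year) = 2024
  dept_id=3: MAX(hire_year) = 2018
  dept_id=10: MAX(hire_year) = 2024
  dept_id=11: MAX(hire_year) = 2018

20 | 2018 ; 22 | 2018 ; 23 | 2024 ; 26 | 2024 ; 27 | 2018 ; 30 | 2023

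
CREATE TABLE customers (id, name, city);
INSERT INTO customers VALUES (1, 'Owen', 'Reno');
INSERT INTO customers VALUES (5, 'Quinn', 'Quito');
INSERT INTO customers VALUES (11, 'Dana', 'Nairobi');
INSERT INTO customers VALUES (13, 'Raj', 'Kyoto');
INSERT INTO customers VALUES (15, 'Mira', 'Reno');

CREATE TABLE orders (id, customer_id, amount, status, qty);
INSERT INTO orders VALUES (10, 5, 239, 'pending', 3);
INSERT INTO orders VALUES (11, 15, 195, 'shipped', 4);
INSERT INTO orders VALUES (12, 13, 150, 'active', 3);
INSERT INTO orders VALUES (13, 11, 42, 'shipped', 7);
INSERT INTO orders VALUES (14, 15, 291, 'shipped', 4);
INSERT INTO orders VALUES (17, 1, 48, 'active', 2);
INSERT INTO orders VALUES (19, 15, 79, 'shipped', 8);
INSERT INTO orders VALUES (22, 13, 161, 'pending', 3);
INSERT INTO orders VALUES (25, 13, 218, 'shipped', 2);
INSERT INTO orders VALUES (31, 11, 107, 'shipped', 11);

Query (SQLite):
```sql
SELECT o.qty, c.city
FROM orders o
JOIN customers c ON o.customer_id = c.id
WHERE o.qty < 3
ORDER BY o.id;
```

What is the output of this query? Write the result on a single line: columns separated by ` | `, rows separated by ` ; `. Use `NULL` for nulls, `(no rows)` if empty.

Each orders row matches the customers row where customer_id = customers.id.
Then keep rows with o.qty < 3.

2 | Reno ; 2 | Kyoto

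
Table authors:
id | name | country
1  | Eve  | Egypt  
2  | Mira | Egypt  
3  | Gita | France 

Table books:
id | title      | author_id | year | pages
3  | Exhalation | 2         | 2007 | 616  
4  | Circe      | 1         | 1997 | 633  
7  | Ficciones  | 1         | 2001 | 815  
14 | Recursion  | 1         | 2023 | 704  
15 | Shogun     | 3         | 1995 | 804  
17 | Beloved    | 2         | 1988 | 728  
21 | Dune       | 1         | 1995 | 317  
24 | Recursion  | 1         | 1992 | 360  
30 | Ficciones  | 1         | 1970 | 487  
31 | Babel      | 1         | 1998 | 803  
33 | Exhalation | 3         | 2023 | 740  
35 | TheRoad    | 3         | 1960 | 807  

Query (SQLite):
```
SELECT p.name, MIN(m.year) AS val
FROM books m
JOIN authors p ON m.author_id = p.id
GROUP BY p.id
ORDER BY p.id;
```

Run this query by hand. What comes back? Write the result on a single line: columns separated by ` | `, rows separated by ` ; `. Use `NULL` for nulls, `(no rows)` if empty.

Eve | 1970 ; Mira | 1988 ; Gita | 1960

Join each books row to its authors via author_id.
Group joined rows by authors.id; compute MIN(m.year) per group.
  1: ids {4, 7, 14, 21, 24, 30, 31} → MIN(m.year)=1970
  2: ids {3, 17} → MIN(m.year)=1988
  3: ids {15, 33, 35} → MIN(m.year)=1960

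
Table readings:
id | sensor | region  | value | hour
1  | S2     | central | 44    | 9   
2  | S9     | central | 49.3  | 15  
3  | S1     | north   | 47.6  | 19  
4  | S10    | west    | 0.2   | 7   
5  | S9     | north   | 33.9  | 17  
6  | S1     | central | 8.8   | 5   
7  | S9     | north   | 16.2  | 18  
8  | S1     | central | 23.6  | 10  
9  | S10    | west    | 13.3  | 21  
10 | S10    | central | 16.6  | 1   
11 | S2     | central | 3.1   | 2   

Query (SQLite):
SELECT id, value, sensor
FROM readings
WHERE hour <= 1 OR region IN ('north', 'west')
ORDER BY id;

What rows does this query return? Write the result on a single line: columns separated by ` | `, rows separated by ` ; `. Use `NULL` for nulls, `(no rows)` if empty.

3 | 47.6 | S1 ; 4 | 0.2 | S10 ; 5 | 33.9 | S9 ; 7 | 16.2 | S9 ; 9 | 13.3 | S10 ; 10 | 16.6 | S10

hour <= 1: ids {10}
region IN ('north', 'west'): ids {3, 4, 5, 7, 9}
Combine with OR.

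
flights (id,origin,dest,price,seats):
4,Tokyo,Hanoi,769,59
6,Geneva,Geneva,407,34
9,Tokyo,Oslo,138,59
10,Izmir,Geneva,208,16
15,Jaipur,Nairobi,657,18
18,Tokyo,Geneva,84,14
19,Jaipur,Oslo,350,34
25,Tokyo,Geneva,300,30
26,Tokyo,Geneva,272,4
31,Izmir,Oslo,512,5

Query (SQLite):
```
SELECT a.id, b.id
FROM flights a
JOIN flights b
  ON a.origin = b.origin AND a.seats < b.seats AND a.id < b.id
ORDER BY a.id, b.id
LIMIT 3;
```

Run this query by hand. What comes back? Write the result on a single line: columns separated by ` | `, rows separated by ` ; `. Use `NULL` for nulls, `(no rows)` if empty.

15 | 19 ; 18 | 25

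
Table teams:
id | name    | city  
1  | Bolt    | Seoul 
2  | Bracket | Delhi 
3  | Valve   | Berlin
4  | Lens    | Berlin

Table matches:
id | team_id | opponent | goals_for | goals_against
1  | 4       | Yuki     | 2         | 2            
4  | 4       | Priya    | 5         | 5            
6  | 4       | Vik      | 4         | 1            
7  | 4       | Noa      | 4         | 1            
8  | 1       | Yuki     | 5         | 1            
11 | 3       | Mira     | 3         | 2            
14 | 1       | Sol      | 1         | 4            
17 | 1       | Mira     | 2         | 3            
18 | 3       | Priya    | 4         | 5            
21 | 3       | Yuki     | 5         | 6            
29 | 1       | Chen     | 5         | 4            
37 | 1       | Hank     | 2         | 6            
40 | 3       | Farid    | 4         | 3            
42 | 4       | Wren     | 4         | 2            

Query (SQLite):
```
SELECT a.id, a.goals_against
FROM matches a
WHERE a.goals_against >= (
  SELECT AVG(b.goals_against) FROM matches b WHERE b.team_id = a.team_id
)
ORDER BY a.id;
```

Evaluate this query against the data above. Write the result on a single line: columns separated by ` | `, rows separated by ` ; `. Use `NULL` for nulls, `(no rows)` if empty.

For each matches row a, compute AVG(goals_against) over rows sharing a.team_id.
Keep row a if a.goals_against >= that per-group AVG.
  team_id=1: AVG(goals_against) = 3.6
  team_id=3: AVG(goals_against) = 4.0
  team_id=4: AVG(goals_against) = 2.2

4 | 5 ; 14 | 4 ; 18 | 5 ; 21 | 6 ; 29 | 4 ; 37 | 6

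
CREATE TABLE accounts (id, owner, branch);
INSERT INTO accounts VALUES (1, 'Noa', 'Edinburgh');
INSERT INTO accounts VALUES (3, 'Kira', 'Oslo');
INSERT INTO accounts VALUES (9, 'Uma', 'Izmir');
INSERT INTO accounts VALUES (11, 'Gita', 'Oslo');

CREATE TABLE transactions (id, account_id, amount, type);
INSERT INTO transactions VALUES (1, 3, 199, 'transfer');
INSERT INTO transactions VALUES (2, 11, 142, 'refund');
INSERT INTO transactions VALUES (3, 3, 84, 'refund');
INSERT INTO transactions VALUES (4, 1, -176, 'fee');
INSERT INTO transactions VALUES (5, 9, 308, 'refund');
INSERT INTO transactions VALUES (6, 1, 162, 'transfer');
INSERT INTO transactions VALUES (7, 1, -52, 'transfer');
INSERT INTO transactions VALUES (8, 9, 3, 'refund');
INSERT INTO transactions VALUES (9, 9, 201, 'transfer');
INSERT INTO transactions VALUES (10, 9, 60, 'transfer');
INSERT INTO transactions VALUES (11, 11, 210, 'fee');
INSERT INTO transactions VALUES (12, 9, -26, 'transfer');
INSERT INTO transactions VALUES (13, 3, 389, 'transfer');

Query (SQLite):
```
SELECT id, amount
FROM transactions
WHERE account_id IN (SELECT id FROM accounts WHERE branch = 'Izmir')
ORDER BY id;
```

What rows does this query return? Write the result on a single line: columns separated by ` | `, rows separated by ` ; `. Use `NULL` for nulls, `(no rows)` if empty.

5 | 308 ; 8 | 3 ; 9 | 201 ; 10 | 60 ; 12 | -26

Inner query: accounts.id where branch = 'Izmir'.
Outer: keep transactions rows whose account_id is in that set.
Inner query → {9}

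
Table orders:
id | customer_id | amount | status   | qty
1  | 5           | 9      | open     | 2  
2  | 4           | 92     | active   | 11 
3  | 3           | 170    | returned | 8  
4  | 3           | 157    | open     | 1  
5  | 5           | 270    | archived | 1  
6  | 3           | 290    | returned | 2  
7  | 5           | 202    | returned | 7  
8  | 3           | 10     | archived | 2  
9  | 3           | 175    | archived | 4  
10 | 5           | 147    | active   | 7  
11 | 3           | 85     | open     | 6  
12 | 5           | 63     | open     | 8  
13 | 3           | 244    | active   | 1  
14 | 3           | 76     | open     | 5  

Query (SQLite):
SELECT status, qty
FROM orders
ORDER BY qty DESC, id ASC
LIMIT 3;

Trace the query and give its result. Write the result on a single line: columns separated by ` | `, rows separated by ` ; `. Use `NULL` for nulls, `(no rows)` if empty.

active | 11 ; returned | 8 ; open | 8

Sort by qty desc, tiebreak id asc: (11, id=2), (8, id=3), (8, id=12), (7, id=7), (7, id=10), (6, id=11) …. Take first 3.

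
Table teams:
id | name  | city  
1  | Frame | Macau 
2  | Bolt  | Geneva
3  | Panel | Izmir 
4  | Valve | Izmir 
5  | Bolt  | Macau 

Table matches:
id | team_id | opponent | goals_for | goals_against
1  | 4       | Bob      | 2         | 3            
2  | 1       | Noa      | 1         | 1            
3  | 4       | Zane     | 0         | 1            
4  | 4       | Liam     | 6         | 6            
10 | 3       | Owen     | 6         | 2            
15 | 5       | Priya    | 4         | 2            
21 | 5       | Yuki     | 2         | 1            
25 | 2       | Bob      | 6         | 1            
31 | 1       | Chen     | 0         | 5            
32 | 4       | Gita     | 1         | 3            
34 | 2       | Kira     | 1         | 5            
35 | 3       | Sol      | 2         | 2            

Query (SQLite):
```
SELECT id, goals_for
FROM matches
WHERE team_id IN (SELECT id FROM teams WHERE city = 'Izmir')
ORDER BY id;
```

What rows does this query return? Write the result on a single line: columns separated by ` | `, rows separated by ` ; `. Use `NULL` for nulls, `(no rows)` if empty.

Inner query: teams.id where city = 'Izmir'.
Outer: keep matches rows whose team_id is in that set.
Inner query → {3, 4}

1 | 2 ; 3 | 0 ; 4 | 6 ; 10 | 6 ; 32 | 1 ; 35 | 2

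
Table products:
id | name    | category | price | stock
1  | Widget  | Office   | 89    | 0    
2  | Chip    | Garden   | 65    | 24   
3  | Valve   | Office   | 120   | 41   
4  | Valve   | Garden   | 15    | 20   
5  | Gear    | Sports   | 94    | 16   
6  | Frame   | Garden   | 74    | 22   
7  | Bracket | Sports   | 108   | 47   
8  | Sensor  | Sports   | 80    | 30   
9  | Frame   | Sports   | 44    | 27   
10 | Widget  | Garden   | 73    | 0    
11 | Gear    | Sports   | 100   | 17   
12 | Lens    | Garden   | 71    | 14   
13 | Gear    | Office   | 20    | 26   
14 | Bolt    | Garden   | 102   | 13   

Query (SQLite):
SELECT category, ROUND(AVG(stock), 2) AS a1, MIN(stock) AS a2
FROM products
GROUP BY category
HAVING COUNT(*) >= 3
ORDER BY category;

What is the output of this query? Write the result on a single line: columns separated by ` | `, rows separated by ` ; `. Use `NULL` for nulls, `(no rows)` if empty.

Group products by category.
Per group compute: ROUND(AVG(stock), 2), MIN(stock).
HAVING: drop groups with fewer than 3 rows.
  Garden: ids {2, 4, 6, 10, 12, 14} → ROUND(AVG(stock), 2)=15.5, MIN(stock)=0
  Office: ids {1, 3, 13} → ROUND(AVG(stock), 2)=22.33, MIN(stock)=0
  Sports: ids {5, 7, 8, 9, 11} → ROUND(AVG(stock), 2)=27.4, MIN(stock)=16

Garden | 15.5 | 0 ; Office | 22.33 | 0 ; Sports | 27.4 | 16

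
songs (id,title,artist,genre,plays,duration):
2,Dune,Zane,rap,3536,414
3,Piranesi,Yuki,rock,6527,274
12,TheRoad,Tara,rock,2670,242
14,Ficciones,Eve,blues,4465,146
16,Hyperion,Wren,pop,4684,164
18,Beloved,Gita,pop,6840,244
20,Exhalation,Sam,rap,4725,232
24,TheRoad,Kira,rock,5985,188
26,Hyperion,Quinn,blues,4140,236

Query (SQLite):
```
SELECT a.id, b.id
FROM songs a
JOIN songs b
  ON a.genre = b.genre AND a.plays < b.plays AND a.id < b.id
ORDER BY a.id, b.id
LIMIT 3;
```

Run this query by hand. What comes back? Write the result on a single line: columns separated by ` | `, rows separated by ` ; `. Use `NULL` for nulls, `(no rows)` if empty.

2 | 20 ; 12 | 24 ; 16 | 18

Pairs (a,b) with same genre, a.plays < b.plays, a.id < b.id.
genre groups: blues:{14,26} pop:{16,18} rap:{2,20} rock:{3,12,24}
Ordered by (a.id, b.id); first 3.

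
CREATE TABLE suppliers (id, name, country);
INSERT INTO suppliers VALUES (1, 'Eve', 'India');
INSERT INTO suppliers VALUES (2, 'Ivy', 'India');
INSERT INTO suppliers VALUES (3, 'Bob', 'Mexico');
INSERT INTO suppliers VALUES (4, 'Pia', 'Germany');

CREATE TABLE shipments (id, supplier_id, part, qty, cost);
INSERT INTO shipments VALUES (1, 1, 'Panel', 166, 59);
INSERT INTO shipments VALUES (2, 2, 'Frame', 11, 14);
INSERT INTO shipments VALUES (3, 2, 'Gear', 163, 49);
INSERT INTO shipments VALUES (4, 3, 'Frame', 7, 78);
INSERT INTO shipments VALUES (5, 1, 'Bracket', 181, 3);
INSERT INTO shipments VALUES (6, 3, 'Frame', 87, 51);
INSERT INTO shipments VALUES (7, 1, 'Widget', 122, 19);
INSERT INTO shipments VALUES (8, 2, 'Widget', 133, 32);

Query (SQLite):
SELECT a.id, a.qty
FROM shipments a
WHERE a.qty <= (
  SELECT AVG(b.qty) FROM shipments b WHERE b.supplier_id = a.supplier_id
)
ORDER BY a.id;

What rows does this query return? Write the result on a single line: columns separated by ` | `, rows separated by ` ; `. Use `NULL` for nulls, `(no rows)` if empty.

For each shipments row a, compute AVG(qty) over rows sharing a.supplier_id.
Keep row a if a.qty <= that per-group AVG.
  supplier_id=1: AVG(qty) = 156.333333
  supplier_id=2: AVG(qty) = 102.333333
  supplier_id=3: AVG(qty) = 47.0

2 | 11 ; 4 | 7 ; 7 | 122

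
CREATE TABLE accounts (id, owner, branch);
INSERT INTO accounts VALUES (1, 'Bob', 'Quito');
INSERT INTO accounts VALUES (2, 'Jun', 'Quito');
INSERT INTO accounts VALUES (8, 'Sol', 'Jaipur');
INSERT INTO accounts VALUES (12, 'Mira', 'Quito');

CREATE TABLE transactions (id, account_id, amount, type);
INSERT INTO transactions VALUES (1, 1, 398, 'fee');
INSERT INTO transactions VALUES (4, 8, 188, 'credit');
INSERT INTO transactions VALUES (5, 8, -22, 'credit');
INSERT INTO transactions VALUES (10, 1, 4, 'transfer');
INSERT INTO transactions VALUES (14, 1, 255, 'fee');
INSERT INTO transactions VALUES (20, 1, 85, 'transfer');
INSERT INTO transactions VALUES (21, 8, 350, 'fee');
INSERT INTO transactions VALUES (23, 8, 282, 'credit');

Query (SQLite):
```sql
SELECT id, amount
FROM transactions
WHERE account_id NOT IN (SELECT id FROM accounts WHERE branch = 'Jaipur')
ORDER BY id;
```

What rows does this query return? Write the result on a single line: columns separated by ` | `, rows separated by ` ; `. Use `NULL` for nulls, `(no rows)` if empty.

Inner query: accounts.id where branch = 'Jaipur'.
Outer: keep transactions rows whose account_id is not in that set.
Inner query → {8}

1 | 398 ; 10 | 4 ; 14 | 255 ; 20 | 85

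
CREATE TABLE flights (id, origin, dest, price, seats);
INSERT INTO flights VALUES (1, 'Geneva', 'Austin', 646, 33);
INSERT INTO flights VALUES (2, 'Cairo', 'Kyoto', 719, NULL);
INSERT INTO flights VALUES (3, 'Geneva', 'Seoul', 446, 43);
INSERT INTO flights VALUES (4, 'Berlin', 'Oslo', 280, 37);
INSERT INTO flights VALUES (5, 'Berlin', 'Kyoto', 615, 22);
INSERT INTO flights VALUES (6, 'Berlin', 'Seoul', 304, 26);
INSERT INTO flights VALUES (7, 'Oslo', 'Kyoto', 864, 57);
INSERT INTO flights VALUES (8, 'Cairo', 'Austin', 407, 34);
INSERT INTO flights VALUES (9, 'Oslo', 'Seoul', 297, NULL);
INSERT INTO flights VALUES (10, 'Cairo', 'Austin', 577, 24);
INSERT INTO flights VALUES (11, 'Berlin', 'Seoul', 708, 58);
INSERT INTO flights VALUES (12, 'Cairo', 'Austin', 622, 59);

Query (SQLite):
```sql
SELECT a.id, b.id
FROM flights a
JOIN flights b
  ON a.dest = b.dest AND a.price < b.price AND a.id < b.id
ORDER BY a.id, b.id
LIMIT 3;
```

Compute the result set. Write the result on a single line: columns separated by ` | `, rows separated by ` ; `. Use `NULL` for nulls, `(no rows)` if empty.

2 | 7 ; 3 | 11 ; 5 | 7

Pairs (a,b) with same dest, a.price < b.price, a.id < b.id.
dest groups: Austin:{1,8,10,12} Kyoto:{2,5,7} Oslo:{4} Seoul:{3,6,9,11}
Ordered by (a.id, b.id); first 3.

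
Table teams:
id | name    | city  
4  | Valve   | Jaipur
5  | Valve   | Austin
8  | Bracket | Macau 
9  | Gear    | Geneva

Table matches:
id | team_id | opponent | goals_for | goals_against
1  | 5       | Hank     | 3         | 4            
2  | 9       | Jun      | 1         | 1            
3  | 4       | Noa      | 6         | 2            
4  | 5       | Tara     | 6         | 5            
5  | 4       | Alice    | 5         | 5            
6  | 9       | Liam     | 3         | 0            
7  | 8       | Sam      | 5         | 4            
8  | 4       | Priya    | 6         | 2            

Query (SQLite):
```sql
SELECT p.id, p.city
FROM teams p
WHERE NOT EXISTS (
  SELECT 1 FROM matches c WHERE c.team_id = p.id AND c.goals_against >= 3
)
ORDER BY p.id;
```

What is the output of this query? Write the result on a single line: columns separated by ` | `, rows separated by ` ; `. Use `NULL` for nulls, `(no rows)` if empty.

9 | Geneva

For each teams row, check whether any matches with matching team_id has goals_against >= 3.
Keep rows where that is false.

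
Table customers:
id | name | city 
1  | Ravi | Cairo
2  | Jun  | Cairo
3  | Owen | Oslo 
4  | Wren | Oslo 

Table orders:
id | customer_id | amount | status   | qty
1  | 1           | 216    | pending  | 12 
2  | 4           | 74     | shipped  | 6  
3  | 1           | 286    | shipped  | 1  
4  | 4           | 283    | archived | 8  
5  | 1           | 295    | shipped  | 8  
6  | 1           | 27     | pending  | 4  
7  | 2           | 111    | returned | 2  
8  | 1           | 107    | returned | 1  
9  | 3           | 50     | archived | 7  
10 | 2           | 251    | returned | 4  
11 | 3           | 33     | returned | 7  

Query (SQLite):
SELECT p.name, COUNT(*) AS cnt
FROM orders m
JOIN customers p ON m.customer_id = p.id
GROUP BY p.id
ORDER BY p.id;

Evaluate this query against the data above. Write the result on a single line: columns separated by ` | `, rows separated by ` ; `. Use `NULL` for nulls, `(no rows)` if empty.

Join each orders row to its customers via customer_id.
Group joined rows by customers.id; compute COUNT(*) per group.
  1: ids {1, 3, 5, 6, 8} → COUNT(*)=5
  2: ids {7, 10} → COUNT(*)=2
  3: ids {9, 11} → COUNT(*)=2
  4: ids {2, 4} → COUNT(*)=2

Ravi | 5 ; Jun | 2 ; Owen | 2 ; Wren | 2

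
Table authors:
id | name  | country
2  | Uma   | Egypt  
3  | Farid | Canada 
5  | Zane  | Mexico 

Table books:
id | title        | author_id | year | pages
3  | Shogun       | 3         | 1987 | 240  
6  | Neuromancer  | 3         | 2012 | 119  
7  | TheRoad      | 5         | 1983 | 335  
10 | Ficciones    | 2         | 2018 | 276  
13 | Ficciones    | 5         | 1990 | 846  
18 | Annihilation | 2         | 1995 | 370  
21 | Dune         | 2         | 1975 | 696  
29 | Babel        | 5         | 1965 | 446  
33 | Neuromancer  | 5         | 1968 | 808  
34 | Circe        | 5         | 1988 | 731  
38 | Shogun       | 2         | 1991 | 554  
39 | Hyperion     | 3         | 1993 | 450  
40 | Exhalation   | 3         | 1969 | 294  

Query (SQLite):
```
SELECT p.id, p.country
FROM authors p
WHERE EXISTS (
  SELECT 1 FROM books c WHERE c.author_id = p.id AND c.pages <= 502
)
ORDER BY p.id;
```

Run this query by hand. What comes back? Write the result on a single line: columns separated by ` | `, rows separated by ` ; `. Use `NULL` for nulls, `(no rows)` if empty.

2 | Egypt ; 3 | Canada ; 5 | Mexico

For each authors row, check whether any books with matching author_id has pages <= 502.
Keep rows where that is true.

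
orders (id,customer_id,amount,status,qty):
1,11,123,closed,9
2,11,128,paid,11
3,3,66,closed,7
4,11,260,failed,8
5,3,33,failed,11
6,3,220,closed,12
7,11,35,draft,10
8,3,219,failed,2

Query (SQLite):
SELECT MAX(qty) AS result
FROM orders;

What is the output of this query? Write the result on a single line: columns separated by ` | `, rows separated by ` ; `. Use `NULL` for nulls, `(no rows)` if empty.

12

All qty values: [9, 11, 7, 8, 11, 12, 10, 2].
MAX of non-NULL values = 12.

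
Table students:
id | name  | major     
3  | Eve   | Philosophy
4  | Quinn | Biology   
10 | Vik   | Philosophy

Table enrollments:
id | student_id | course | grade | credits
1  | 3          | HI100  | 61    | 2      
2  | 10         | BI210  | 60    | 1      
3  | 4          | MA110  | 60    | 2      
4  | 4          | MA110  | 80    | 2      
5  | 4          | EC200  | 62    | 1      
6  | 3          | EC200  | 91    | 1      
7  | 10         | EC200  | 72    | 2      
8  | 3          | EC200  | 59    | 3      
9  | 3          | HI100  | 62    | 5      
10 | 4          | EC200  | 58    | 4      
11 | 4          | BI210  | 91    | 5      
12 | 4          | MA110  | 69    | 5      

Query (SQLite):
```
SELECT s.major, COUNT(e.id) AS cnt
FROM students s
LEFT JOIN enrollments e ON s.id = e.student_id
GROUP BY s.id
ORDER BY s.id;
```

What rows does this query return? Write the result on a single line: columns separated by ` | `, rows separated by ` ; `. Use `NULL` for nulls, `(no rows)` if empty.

Philosophy | 4 ; Biology | 6 ; Philosophy | 2

LEFT JOIN keeps every students row; unmatched ones get NULL for enrollments columns.
Group by students.id and compute COUNT(e.id). COUNT(col) of an all-NULL group is 0.
  3: ids {1, 6, 8, 9} → COUNT(e.id)=4
  4: ids {3, 4, 5, 10, 11, 12} → COUNT(e.id)=6
  10: ids {2, 7} → COUNT(e.id)=2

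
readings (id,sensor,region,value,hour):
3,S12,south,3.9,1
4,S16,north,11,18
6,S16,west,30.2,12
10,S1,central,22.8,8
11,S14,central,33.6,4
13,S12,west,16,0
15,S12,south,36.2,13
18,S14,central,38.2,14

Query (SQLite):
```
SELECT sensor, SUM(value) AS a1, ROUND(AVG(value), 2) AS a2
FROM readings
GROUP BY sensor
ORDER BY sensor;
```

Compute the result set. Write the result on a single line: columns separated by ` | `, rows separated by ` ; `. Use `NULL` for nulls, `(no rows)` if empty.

Group readings by sensor.
Per group compute: SUM(value), ROUND(AVG(value), 2).
  S1: ids {10} → SUM(value)=22.8, ROUND(AVG(value), 2)=22.8
  S12: ids {3, 13, 15} → SUM(value)=56.1, ROUND(AVG(value), 2)=18.7
  S14: ids {11, 18} → SUM(value)=71.8, ROUND(AVG(value), 2)=35.9
  S16: ids {4, 6} → SUM(value)=41.2, ROUND(AVG(value), 2)=20.6

S1 | 22.8 | 22.8 ; S12 | 56.1 | 18.7 ; S14 | 71.8 | 35.9 ; S16 | 41.2 | 20.6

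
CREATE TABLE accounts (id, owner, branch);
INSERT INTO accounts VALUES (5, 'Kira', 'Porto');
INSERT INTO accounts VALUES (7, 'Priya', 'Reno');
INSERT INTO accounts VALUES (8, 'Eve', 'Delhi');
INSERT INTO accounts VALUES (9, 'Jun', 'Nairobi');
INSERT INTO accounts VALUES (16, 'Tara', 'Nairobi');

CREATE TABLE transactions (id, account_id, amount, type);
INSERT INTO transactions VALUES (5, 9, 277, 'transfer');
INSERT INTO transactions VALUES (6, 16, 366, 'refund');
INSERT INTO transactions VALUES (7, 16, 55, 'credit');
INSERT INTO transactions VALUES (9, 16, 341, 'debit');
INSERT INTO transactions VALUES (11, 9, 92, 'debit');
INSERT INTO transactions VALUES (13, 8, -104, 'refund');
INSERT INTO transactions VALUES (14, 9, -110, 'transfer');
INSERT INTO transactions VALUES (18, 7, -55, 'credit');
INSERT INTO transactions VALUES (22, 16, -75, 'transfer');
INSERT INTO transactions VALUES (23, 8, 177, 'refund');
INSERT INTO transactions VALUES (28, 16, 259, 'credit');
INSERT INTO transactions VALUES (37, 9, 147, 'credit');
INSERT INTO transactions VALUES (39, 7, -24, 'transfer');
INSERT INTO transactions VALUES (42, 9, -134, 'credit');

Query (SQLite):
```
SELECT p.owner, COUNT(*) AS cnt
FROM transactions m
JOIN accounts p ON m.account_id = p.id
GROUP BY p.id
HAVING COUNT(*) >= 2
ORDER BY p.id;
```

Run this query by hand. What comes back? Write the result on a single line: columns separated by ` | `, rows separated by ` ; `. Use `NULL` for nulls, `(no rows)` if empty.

Priya | 2 ; Eve | 2 ; Jun | 5 ; Tara | 5

Join each transactions row to its accounts via account_id.
Group joined rows by accounts.id; compute COUNT(*) per group.
HAVING: keep groups with count ≥ 2.
  7: ids {18, 39} → COUNT(*)=2
  8: ids {13, 23} → COUNT(*)=2
  9: ids {5, 11, 14, 37, 42} → COUNT(*)=5
  16: ids {6, 7, 9, 22, 28} → COUNT(*)=5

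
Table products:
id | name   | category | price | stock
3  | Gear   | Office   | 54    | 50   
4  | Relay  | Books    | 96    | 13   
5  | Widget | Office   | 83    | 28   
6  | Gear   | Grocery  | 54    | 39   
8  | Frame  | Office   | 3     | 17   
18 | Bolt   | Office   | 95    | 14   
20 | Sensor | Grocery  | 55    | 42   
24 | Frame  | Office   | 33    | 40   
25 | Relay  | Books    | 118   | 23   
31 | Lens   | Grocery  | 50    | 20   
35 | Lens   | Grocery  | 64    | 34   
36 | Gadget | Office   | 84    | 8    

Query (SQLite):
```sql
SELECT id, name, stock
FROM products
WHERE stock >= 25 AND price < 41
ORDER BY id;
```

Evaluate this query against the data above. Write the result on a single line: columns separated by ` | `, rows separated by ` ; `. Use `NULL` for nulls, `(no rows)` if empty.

24 | Frame | 40

stock >= 25: ids {3, 5, 6, 20, 24, 35}
price < 41: ids {8, 24}
Combine with AND.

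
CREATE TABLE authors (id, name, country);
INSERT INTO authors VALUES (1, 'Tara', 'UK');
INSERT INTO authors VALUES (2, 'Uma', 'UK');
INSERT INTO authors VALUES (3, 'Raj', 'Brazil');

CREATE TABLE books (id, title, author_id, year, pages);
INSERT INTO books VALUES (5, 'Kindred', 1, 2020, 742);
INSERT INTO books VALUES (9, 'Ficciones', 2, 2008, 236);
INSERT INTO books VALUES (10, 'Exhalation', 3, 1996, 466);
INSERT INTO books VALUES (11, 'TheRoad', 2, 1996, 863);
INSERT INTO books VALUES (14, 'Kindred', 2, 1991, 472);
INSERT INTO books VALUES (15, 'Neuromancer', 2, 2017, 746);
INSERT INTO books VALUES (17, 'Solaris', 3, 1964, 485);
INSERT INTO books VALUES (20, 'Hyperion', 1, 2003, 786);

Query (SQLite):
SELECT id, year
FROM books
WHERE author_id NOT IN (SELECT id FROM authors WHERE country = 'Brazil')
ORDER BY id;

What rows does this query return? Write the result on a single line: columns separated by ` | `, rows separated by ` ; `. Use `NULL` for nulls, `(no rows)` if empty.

5 | 2020 ; 9 | 2008 ; 11 | 1996 ; 14 | 1991 ; 15 | 2017 ; 20 | 2003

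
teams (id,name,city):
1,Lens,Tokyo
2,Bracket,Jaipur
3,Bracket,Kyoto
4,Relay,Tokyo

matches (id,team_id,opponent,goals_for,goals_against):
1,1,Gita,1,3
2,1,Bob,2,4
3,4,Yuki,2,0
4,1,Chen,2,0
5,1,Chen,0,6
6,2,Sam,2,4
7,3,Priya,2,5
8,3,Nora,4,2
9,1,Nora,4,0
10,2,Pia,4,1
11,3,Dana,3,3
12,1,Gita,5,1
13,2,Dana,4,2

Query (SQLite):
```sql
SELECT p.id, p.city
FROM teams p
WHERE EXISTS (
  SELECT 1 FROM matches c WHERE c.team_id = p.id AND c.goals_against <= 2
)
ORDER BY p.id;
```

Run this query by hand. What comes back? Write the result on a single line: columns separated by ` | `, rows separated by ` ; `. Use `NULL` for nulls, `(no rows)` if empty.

1 | Tokyo ; 2 | Jaipur ; 3 | Kyoto ; 4 | Tokyo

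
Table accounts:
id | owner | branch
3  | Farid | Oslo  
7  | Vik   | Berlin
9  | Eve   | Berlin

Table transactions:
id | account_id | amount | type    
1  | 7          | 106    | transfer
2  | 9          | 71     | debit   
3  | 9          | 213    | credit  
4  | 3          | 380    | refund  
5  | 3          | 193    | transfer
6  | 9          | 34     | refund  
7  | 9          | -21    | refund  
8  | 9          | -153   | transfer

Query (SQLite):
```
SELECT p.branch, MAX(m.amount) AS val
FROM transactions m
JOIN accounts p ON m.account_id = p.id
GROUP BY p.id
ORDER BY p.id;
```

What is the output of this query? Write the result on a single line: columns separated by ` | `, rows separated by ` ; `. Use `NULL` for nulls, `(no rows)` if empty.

Join each transactions row to its accounts via account_id.
Group joined rows by accounts.id; compute MAX(m.amount) per group.
  3: ids {4, 5} → MAX(m.amount)=380
  7: ids {1} → MAX(m.amount)=106
  9: ids {2, 3, 6, 7, 8} → MAX(m.amount)=213

Oslo | 380 ; Berlin | 106 ; Berlin | 213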